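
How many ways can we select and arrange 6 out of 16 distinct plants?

P(16,6) = 16!/(16-6)! = 16!/10!.

Final answer: P(16,6) = 5765760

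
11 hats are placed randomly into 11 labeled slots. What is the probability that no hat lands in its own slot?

Derangements satisfy D(n) = (n-1)(D(n-1) + D(n-2)), starting from D(0)=1, D(1)=0.
Building up: D(2)=1, D(3)=2, D(4)=9, D(5)=44, D(6)=265, D(7)=1854, D(8)=14833, D(9)=133496, D(10)=1334961, D(11)=14684570.
Total arrangements: 11! = 39916800.
Probability = D(11)/11! = 1468457/3991680.

Final answer: D(11)/11! = 14684570/39916800 = 0.367879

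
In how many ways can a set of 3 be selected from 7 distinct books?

C(7,3) = 7!/(3! x (7-3)!).

Final answer: C(7,3) = 35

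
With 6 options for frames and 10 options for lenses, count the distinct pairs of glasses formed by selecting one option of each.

By the multiplication principle: 6 x 10.

Final answer: 60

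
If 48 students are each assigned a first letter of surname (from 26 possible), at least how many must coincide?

There are 26 possible values for first letter of surname. With 48 students and 26 categories, by pigeonhole: ceiling(48/26).

Final answer: 2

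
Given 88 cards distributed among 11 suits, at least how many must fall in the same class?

By pigeonhole with 88 objects and 11 categories: ceiling(88/11).

Final answer: 8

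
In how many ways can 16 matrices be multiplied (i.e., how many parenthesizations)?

This is a standard Catalan-number count: the answer is C_n. Here n = 16 - 1 = 15.
C_n = C(2n,n) - C(2n,n+1), so C_{15} = C(30,15) - C(30,16) = 155117520 - 145422675.

Final answer: C_{15} = 9694845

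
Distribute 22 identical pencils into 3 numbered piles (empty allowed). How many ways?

Stars and bars: C(n+k-1, k-1) = C(24,2).

Final answer: C(24,2) = 276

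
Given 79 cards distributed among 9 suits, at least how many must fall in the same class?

By pigeonhole with 79 objects and 9 categories: ceiling(79/9).

Final answer: 9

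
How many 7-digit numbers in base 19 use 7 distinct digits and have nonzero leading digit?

First digit: 18 (nonzero). Second: 18 (not first). Third: 17, etc.
Total: 18 x 18 x 17 x 16 x 15 x 14 x 13.

Final answer: 240589440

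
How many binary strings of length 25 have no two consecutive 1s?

A valid string ends in 0 (append to any length-(n-1) valid string) or in 01 (append to any length-(n-2) valid string), so a(n) = a(n-1) + a(n-2) with a(1)=2, a(2)=3.
Computing successive values: a(1)=2, a(2)=3, a(3)=5, a(4)=8, a(5)=13, a(6)=21, a(7)=34, a(8)=55, a(9)=89, a(10)=144, a(11)=233, a(12)=377, a(13)=610, a(14)=987, a(15)=1597, a(16)=2584, a(17)=4181, a(18)=6765, a(19)=10946, a(20)=17711, a(21)=28657, a(22)=46368, a(23)=75025, a(24)=121393, a(25)=196418.

Final answer: 196418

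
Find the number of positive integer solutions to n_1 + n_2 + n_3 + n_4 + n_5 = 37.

Substitute n'_i = n_i - 1 (so n'_i >= 0). Then sum n'_i = 37 - 5 = 32.
Stars and bars: C(32+5-1, 5-1) = C(36,4).

Final answer: C(36,4) = 58905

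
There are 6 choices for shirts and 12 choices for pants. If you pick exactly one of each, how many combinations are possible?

By the multiplication principle: 6 x 12.

Final answer: 72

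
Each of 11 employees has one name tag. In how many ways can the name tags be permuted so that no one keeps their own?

Use the recurrence D(n) = (n-1)(D(n-1) + D(n-2)) with D(0)=1, D(1)=0.
D(2) = 1 x (0 + 1) = 1
D(3) = 2 x (1 + 0) = 2
D(4) = 3 x (2 + 1) = 9
D(5) = 4 x (9 + 2) = 44
D(6) = 5 x (44 + 9) = 265
D(7) = 6 x (265 + 44) = 1854
D(8) = 7 x (1854 + 265) = 14833
D(9) = 8 x (14833 + 1854) = 133496
D(10) = 9 x (133496 + 14833) = 1334961
D(11) = 10 x (D(10) + D(9)) = 10 x (1334961 + 133496)

Final answer: D(11) = 14684570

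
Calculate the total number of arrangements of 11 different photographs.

The number of ways to arrange 11 distinct objects is 11!.

Final answer: 11! = 39916800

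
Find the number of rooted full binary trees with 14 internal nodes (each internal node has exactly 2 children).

The structures are counted by the Catalan number C_n. Here n = 14.
Using C_0 = 1 and C_(k+1) = C_k x 2(2k+1)/(k+2), build up term by term: C_1=1, C_2=2, C_3=5, C_4=14, C_5=42, C_6=132, C_7=429, C_8=1430, C_9=4862, C_10=16796, C_11=58786, C_12=208012, C_13=742900, C_14=2674440.

Final answer: C_{14} = 2674440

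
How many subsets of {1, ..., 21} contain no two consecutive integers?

Condition on whether n belongs to the subset: if not, any valid subset of {1, ..., n-1} works (a(n-1)); if so, n-1 is excluded and the rest is a valid subset of {1, ..., n-2} (a(n-2)). Hence a(n) = a(n-1) + a(n-2), a(1)=2, a(2)=3.
Computing successive values: a(1)=2, a(2)=3, a(3)=5, a(4)=8, a(5)=13, a(6)=21, a(7)=34, a(8)=55, a(9)=89, a(10)=144, a(11)=233, a(12)=377, a(13)=610, a(14)=987, a(15)=1597, a(16)=2584, a(17)=4181, a(18)=6765, a(19)=10946, a(20)=17711, a(21)=28657.

Final answer: 28657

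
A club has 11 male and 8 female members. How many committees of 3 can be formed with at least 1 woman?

Sum over valid woman counts:
C(8,1)C(11,2) = 440
C(8,2)C(11,1) = 308
C(8,3)C(11,0) = 56
Total: 440 + 308 + 56.

Final answer: 804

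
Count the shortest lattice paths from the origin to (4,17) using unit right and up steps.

Each path has 4 right steps and 17 up steps in some order (21 steps total).
Choose which 17 of the 21 steps are up: C(21,17).

Final answer: C(21,17) = 5985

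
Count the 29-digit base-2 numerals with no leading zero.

In base 2, the leading digit has 1 choices (1..1); each of the remaining 28 digits has 2 choices.
Total: 1 x 2^28.

Final answer: 268435456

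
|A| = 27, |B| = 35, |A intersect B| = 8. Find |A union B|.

|A union B| = |A| + |B| - |A intersect B| = 27 + 35 - 8.

Final answer: 54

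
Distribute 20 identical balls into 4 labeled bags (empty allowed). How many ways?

Stars and bars: C(n+k-1, k-1) = C(23,3).

Final answer: C(23,3) = 1771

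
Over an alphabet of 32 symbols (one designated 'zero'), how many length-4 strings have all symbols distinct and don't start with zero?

First digit: 31 (nonzero). Second: 31 (not first). Third: 30, etc.
Total: 31 x 31 x 30 x 29.

Final answer: 836070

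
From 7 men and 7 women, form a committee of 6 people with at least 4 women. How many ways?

Sum over valid woman counts:
C(7,4)C(7,2) = 735
C(7,5)C(7,1) = 147
C(7,6)C(7,0) = 7
Total: 735 + 147 + 7.

Final answer: 889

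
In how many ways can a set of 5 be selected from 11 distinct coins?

C(11,5) = 11!/(5! x 6!).

Final answer: \binom{11}{5} = 462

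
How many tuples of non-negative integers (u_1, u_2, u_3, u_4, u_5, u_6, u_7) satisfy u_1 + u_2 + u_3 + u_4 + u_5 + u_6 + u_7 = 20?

Stars and bars with 20 stars and 6 bars:
C(20+7-1, 7-1) = C(26,6).

Final answer: C(26,6) = 230230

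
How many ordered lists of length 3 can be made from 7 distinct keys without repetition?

P(7,3) = 7!/(7-3)! = 7!/4!.

Final answer: P(7,3) = 210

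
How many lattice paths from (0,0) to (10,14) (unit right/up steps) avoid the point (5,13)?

Total paths to (10,14): C(24,14) = 1961256.
Paths through (5,13): C(18,13) x C(6,1) = 51408.
Avoiding (5,13): 1961256 - 51408.

Final answer: 1909848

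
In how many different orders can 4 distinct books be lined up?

The number of ways to arrange 4 distinct objects is 4!.

Final answer: 4! = 24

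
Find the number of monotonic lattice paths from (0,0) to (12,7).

Each path has 12 right steps and 7 up steps in some order (19 steps total).
Choose which 7 of the 19 steps are up: C(19,7).

Final answer: C(19,7) = 50388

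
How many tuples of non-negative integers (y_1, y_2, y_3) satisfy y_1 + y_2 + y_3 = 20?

Stars and bars with 20 stars and 2 bars:
C(20+3-1, 3-1) = C(22,2).

Final answer: C(22,2) = 231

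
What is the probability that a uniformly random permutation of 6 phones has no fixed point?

D(n) = (n-1)(D(n-1) + D(n-2)), D(0)=1, D(1)=0.
Building up: D(2)=1, D(3)=2, D(4)=9, D(5)=44, D(6)=265.
Total arrangements: 6! = 720.
Probability = D(6)/6! = 53/144.

Final answer: D(6)/6! = 265/720 = 0.368056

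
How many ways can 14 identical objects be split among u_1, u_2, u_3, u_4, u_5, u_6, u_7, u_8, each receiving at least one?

Substitute u'_i = u_i - 1 (so u'_i >= 0). Then sum u'_i = 14 - 8 = 6.
Stars and bars: C(6+8-1, 8-1) = C(13,7).

Final answer: C(13,7) = 1716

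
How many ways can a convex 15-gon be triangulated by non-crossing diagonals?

This is a standard Catalan-number count: the answer is C_n. Here n = 15 - 2 = 13.
Using C_0 = 1 and C_(k+1) = C_k x 2(2k+1)/(k+2), build up term by term: C_1=1, C_2=2, C_3=5, C_4=14, C_5=42, C_6=132, C_7=429, C_8=1430, C_9=4862, C_10=16796, C_11=58786, C_12=208012, C_13=742900.

Final answer: C_{13} = 742900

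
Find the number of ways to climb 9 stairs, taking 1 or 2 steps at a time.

Let f(n) be the number of climbs. Removing the last move (1 or 2 steps) gives f(n) = f(n-1) + f(n-2); base cases f(1)=1, f(2)=2.
Computing successive values: f(1)=1, f(2)=2, f(3)=3, f(4)=5, f(5)=8, f(6)=13, f(7)=21, f(8)=34, f(9)=55.

Final answer: 55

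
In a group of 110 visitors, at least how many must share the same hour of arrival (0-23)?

There are 24 possible values for hour of arrival (0-23). With 110 visitors and 24 categories, by pigeonhole: ceiling(110/24).

Final answer: 5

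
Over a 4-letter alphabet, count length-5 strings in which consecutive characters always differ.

First character: 4 choices. Each subsequent: 3 choices (must differ from the previous one).
Total: 4 x 3^4.

Final answer: 4 x 3^{4} = 324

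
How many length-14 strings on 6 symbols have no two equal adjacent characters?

First character: 6 choices. Each subsequent: 5 choices (must differ from the previous one).
Total: 6 x 5^13.

Final answer: 6 x 5^{13} = 7324218750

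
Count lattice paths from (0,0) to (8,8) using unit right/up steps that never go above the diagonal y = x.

Total monotonic paths to (8,8): C(16,8) = 12870.
Reflecting each bad path at its first crossing gives a bijection with paths to (7,9): C(16,9) = 11440.
Valid Dyck paths: 12870 - 11440.
(Check: C(16,8) - C(16,9) = C(16,8)/9, the Catalan number C_{8}.)

Final answer: C_{8} = 1430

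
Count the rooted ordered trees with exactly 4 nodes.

The structures are counted by the Catalan number C_n. Here n = 4 - 1 = 3.
C_n = (2n)!/(n!(n+1)!), so C_{3} = 6!/(3! x 4!) = C(6,3)/4 = 20/4.

Final answer: C_{3} = 5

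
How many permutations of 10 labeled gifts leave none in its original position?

Use the recurrence D(n) = (n-1)(D(n-1) + D(n-2)) with D(0)=1, D(1)=0.
D(2) = 1 x (0 + 1) = 1
D(3) = 2 x (1 + 0) = 2
D(4) = 3 x (2 + 1) = 9
D(5) = 4 x (9 + 2) = 44
D(6) = 5 x (44 + 9) = 265
D(7) = 6 x (265 + 44) = 1854
D(8) = 7 x (1854 + 265) = 14833
D(9) = 8 x (14833 + 1854) = 133496
D(10) = 9 x (D(9) + D(8)) = 9 x (133496 + 14833)

Final answer: D(10) = 1334961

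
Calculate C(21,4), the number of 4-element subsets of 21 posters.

C(21,4) = 21!/(4! x 17!).

Final answer: \binom{21}{4} = 5985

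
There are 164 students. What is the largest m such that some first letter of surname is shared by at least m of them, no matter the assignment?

There are 26 possible values for first letter of surname. With 164 students and 26 categories, by pigeonhole: ceiling(164/26).

Final answer: 7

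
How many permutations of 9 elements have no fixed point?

D(n) = (n-1)(D(n-1) + D(n-2)), D(0)=1, D(1)=0.
D(2) = 1 x (0 + 1) = 1
D(3) = 2 x (1 + 0) = 2
D(4) = 3 x (2 + 1) = 9
D(5) = 4 x (9 + 2) = 44
D(6) = 5 x (44 + 9) = 265
D(7) = 6 x (265 + 44) = 1854
D(8) = 7 x (1854 + 265) = 14833
D(9) = 8 x (D(8) + D(7)) = 8 x (14833 + 1854)

Final answer: D(9) = 133496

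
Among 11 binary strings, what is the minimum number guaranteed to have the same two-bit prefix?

There are 4 possible values for two-bit prefix. With 11 binary strings and 4 categories, by pigeonhole: ceiling(11/4).

Final answer: 3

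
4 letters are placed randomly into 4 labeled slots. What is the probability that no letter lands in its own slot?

Use the recurrence D(n) = (n-1)(D(n-1) + D(n-2)) with D(0)=1, D(1)=0.
Building up: D(2)=1, D(3)=2, D(4)=9.
Total arrangements: 4! = 24.
Probability = D(4)/4! = 3/8.

Final answer: D(4)/4! = 9/24 = 0.375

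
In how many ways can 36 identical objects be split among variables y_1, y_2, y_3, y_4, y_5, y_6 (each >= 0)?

Stars and bars with 36 stars and 5 bars:
C(36+6-1, 6-1) = C(41,5).

Final answer: C(41,5) = 749398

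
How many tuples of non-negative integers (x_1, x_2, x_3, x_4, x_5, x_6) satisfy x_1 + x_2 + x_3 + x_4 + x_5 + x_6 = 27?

Stars and bars with 27 stars and 5 bars:
C(27+6-1, 6-1) = C(32,5).

Final answer: C(32,5) = 201376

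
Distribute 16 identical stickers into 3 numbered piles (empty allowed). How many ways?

Stars and bars: C(n+k-1, k-1) = C(18,2).

Final answer: C(18,2) = 153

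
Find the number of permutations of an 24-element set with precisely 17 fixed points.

Choose which 17 elements are fixed: C(24,17) = 346104.
Derange the remaining 7 using D(j) = (j-1)(D(j-1) + D(j-2)), D(0)=1, D(1)=0: D(2)=1, D(3)=2, D(4)=9, D(5)=44, D(6)=265, D(7)=1854.
Total: 346104 x 1854.

Final answer: C(24,17) D(7) = 641676816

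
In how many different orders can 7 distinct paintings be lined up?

The number of ways to arrange 7 distinct objects is 7!.

Final answer: 7! = 5040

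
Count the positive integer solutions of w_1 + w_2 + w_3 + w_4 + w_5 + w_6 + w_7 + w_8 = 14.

Substitute w'_i = w_i - 1 (so w'_i >= 0). Then sum w'_i = 14 - 8 = 6.
Stars and bars: C(6+8-1, 8-1) = C(13,7).

Final answer: C(13,7) = 1716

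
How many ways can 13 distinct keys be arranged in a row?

The number of ways to arrange 13 distinct objects is 13!.

Final answer: 13! = 6227020800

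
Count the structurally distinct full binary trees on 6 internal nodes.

This is counted by the nth Catalan number C_n. Here n = 6.
C_n = C(2n,n)/(n+1), so C_{6} = C(12,6)/7 = 924/7.

Final answer: C_{6} = 132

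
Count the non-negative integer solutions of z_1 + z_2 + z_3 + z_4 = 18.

Stars and bars with 18 stars and 3 bars:
C(18+4-1, 4-1) = C(21,3).

Final answer: C(21,3) = 1330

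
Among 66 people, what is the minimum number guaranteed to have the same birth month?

There are 12 possible values for birth month. With 66 people and 12 categories, by pigeonhole: ceiling(66/12).

Final answer: 6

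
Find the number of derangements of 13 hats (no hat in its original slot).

Use the recurrence D(n) = (n-1)(D(n-1) + D(n-2)) with D(0)=1, D(1)=0.
D(2) = 1 x (0 + 1) = 1
D(3) = 2 x (1 + 0) = 2
D(4) = 3 x (2 + 1) = 9
D(5) = 4 x (9 + 2) = 44
D(6) = 5 x (44 + 9) = 265
D(7) = 6 x (265 + 44) = 1854
D(8) = 7 x (1854 + 265) = 14833
D(9) = 8 x (14833 + 1854) = 133496
D(10) = 9 x (133496 + 14833) = 1334961
D(11) = 10 x (1334961 + 133496) = 14684570
D(12) = 11 x (14684570 + 1334961) = 176214841
D(13) = 12 x (D(12) + D(11)) = 12 x (176214841 + 14684570)

Final answer: D(13) = 2290792932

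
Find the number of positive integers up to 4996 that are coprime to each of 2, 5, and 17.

|div by 2|=2498, |div by 5|=999, |div by 17|=293.
|div by 2&5|=499, |div by 2&17|=146, |div by 5&17|=58, |div by all|=29.
By inclusion-exclusion, divisible by at least one: 2498+999+293-499-146-58+29 = 3116.
Not divisible by any: 4996 - 3116.

Final answer: 1880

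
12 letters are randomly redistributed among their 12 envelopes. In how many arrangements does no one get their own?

Use the recurrence D(n) = (n-1)(D(n-1) + D(n-2)) with D(0)=1, D(1)=0.
D(2) = 1 x (0 + 1) = 1
D(3) = 2 x (1 + 0) = 2
D(4) = 3 x (2 + 1) = 9
D(5) = 4 x (9 + 2) = 44
D(6) = 5 x (44 + 9) = 265
D(7) = 6 x (265 + 44) = 1854
D(8) = 7 x (1854 + 265) = 14833
D(9) = 8 x (14833 + 1854) = 133496
D(10) = 9 x (133496 + 14833) = 1334961
D(11) = 10 x (1334961 + 133496) = 14684570
D(12) = 11 x (D(11) + D(10)) = 11 x (14684570 + 1334961)

Final answer: D(12) = 176214841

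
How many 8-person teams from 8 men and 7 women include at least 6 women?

Sum over valid woman counts:
C(7,6)C(8,2) = 196
C(7,7)C(8,1) = 8
Total: 196 + 8.

Final answer: 204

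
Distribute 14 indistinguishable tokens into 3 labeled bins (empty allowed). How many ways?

Stars and bars: C(n+k-1, k-1) = C(16,2).

Final answer: C(16,2) = 120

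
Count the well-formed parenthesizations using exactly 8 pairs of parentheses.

The structures are counted by the Catalan number C_n. Here n = 8 (pairs).
C_n = C(2n,n)/(n+1), so C_{8} = C(16,8)/9 = 12870/9.

Final answer: C_{8} = 1430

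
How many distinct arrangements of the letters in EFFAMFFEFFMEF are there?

Letters (A:1, E:3, F:7, M:2). Total letters: 13.
Permutations = 13!/(7! x 3! x 2!).

Final answer: 102960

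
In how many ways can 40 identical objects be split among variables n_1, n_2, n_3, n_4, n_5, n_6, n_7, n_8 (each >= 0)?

Stars and bars with 40 stars and 7 bars:
C(40+8-1, 8-1) = C(47,7).

Final answer: C(47,7) = 62891499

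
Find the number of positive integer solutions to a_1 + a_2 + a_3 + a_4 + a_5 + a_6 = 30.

Substitute a'_i = a_i - 1 (so a'_i >= 0). Then sum a'_i = 30 - 6 = 24.
Stars and bars: C(24+6-1, 6-1) = C(29,5).

Final answer: C(29,5) = 118755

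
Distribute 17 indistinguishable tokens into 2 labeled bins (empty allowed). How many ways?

Stars and bars: C(n+k-1, k-1) = C(18,1).

Final answer: C(18,1) = 18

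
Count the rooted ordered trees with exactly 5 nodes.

This is counted by the nth Catalan number C_n. Here n = 5 - 1 = 4.
C_n = C(2n,n)/(n+1), so C_{4} = C(8,4)/5 = 70/5.

Final answer: C_{4} = 14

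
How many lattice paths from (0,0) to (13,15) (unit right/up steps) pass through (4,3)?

Paths (0,0)->(4,3): C(7,3) = 35.
Paths (4,3)->(13,15): C(21,12) = 293930.
By multiplication principle: 35 x 293930.

Final answer: 10287550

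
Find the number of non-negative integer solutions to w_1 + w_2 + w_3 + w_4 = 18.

Stars and bars with 18 stars and 3 bars:
C(18+4-1, 4-1) = C(21,3).

Final answer: C(21,3) = 1330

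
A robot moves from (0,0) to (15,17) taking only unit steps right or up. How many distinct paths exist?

Each path has 15 right steps and 17 up steps in some order (32 steps total).
Choose which 17 of the 32 steps are up: C(32,17).

Final answer: C(32,17) = 565722720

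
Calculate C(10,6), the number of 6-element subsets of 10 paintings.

C(10,6) = 10!/(6! x (10-6)!).

Final answer: C(10,6) = 210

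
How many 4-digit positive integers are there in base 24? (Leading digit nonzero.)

Leading digit: 23 options (nonzero). Other 3 digit(s): 24 options each.
Total: 23 x 24^3.

Final answer: 317952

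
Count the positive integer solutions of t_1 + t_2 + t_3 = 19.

Substitute t'_i = t_i - 1 (so t'_i >= 0). Then sum t'_i = 19 - 3 = 16.
Stars and bars: C(16+3-1, 3-1) = C(18,2).

Final answer: C(18,2) = 153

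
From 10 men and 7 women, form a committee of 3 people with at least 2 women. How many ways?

Sum over valid woman counts:
C(7,2)C(10,1) = 210
C(7,3)C(10,0) = 35
Total: 210 + 35.

Final answer: 245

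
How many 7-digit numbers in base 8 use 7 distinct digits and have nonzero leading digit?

First digit: 7 (nonzero). Second: 7 (not first). Third: 6, etc.
Total: 7 x 7 x 6 x 5 x 4 x 3 x 2.

Final answer: 35280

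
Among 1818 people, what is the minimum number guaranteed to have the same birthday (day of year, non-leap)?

There are 365 possible values for birthday (day of year, non-leap). With 1818 people and 365 categories, by pigeonhole: ceiling(1818/365).

Final answer: 5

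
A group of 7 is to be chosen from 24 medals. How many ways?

C(24,7) = 24!/(7! x 17!).

Final answer: \binom{24}{7} = 346104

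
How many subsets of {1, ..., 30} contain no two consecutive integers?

Condition on whether n belongs to the subset: if not, any valid subset of {1, ..., n-1} works (a(n-1)); if so, n-1 is excluded and the rest is a valid subset of {1, ..., n-2} (a(n-2)). Hence a(n) = a(n-1) + a(n-2), a(1)=2, a(2)=3.
Computing successive values: a(1)=2, a(2)=3, a(3)=5, a(4)=8, a(5)=13, a(6)=21, a(7)=34, a(8)=55, a(9)=89, a(10)=144, a(11)=233, a(12)=377, a(13)=610, a(14)=987, a(15)=1597, a(16)=2584, a(17)=4181, a(18)=6765, a(19)=10946, a(20)=17711, a(21)=28657, a(22)=46368, a(23)=75025, a(24)=121393, a(25)=196418, a(26)=317811, a(27)=514229, a(28)=832040, a(29)=1346269, a(30)=2178309.

Final answer: 2178309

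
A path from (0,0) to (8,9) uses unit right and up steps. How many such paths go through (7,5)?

Paths (0,0)->(7,5): C(12,5) = 792.
Paths (7,5)->(8,9): C(5,4) = 5.
By multiplication principle: 792 x 5.

Final answer: 3960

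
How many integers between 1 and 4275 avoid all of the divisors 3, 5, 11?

|div by 3|=1425, |div by 5|=855, |div by 11|=388.
|div by 3&5|=285, |div by 3&11|=129, |div by 5&11|=77, |div by all|=25.
By inclusion-exclusion, divisible by at least one: 1425+855+388-285-129-77+25 = 2202.
Not divisible by any: 4275 - 2202.

Final answer: 2073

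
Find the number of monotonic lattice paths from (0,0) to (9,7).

Each path has 9 right steps and 7 up steps in some order (16 steps total).
Choose which 7 of the 16 steps are up: C(16,7).

Final answer: C(16,7) = 11440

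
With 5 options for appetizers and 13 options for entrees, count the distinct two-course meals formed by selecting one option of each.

By the multiplication principle: 5 x 13.

Final answer: 65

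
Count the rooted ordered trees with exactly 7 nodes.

This is counted by the nth Catalan number C_n. Here n = 7 - 1 = 6.
C_n = C(2n,n)/(n+1), so C_{6} = C(12,6)/7 = 924/7.

Final answer: C_{6} = 132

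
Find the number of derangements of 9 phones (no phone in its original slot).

Use the recurrence D(n) = (n-1)(D(n-1) + D(n-2)) with D(0)=1, D(1)=0.
D(2) = 1 x (0 + 1) = 1
D(3) = 2 x (1 + 0) = 2
D(4) = 3 x (2 + 1) = 9
D(5) = 4 x (9 + 2) = 44
D(6) = 5 x (44 + 9) = 265
D(7) = 6 x (265 + 44) = 1854
D(8) = 7 x (1854 + 265) = 14833
D(9) = 8 x (D(8) + D(7)) = 8 x (14833 + 1854)

Final answer: D(9) = 133496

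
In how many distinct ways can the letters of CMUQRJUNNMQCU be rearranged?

Letters (C:2, J:1, M:2, N:2, Q:2, R:1, U:3). Total letters: 13.
Permutations = 13!/(3! x 2! x 2! x 2! x 2!).

Final answer: 64864800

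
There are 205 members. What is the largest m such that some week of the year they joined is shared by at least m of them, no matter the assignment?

There are 52 possible values for week of the year they joined. With 205 members and 52 categories, by pigeonhole: ceiling(205/52).

Final answer: 4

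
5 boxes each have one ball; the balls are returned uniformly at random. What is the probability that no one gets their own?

D(n) = (n-1)(D(n-1) + D(n-2)), D(0)=1, D(1)=0.
Building up: D(2)=1, D(3)=2, D(4)=9, D(5)=44.
Total arrangements: 5! = 120.
Probability = D(5)/5! = 11/30.

Final answer: D(5)/5! = 44/120 = 0.366667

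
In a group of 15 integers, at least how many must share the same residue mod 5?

There are 5 possible values for residue mod 5. With 15 integers and 5 categories, by pigeonhole: ceiling(15/5).

Final answer: 3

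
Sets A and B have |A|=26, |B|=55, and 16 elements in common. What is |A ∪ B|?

|A union B| = |A| + |B| - |A intersect B| = 26 + 55 - 16.

Final answer: 65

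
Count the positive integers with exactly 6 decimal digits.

The leading digit cannot be 0 (9 options); the other 5 digits can be anything (10 options each).
Total: 9 x 10^5.

Final answer: 900000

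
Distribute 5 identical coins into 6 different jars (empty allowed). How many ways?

Stars and bars: C(n+k-1, k-1) = C(10,5).

Final answer: C(10,5) = 252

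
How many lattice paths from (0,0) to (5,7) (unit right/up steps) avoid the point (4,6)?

Total paths to (5,7): C(12,7) = 792.
Paths through (4,6): C(10,6) x C(2,1) = 420.
Avoiding (4,6): 792 - 420.

Final answer: 372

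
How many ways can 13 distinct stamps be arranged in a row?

The number of ways to arrange 13 distinct objects is 13!.

Final answer: 13! = 6227020800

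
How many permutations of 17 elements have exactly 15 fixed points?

Choose which 15 elements are fixed: C(17,15) = 136.
Derange the remaining 2 using D(j) = (j-1)(D(j-1) + D(j-2)), D(0)=1, D(1)=0: D(2)=1.
Total: 136 x 1.

Final answer: C(17,15) D(2) = 136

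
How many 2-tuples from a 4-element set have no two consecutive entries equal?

First character: 4 choices. Each subsequent: 3 choices (must differ from the previous one).
Total: 4 x 3^1.

Final answer: 4 x 3^{1} = 12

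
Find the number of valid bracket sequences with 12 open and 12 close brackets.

The structures are counted by the Catalan number C_n. Here n = 12 (pairs).
Using C_0 = 1 and C_(k+1) = C_k x 2(2k+1)/(k+2), build up term by term: C_1=1, C_2=2, C_3=5, C_4=14, C_5=42, C_6=132, C_7=429, C_8=1430, C_9=4862, C_10=16796, C_11=58786, C_12=208012.

Final answer: C_{12} = 208012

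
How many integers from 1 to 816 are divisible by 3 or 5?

Multiples of 3: 272. Multiples of 5: 163. Of both (lcm=15): 54.
By inclusion-exclusion: 272 + 163 - 54.

Final answer: 381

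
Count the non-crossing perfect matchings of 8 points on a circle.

This is counted by the nth Catalan number C_n. Here n = 8/2 = 4.
C_n = C(2n,n)/(n+1), so C_{4} = C(8,4)/5 = 70/5.

Final answer: C_{4} = 14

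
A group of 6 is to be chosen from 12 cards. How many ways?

C(12,6) = 12!/(6! x 6!).

Final answer: \binom{12}{6} = 924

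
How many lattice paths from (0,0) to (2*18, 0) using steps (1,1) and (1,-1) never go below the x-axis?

Total monotonic paths to (18,18): C(36,18) = 9075135300.
Reflecting each bad path at its first crossing gives a bijection with paths to (17,19): C(36,19) = 8597496600.
Valid Dyck paths: 9075135300 - 8597496600.
(Check: C(36,18) - C(36,19) = C(36,18)/19, the Catalan number C_{18}.)

Final answer: C_{18} = 477638700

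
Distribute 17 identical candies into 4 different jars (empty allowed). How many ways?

Stars and bars: C(n+k-1, k-1) = C(20,3).

Final answer: C(20,3) = 1140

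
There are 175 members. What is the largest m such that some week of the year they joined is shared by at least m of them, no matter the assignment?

There are 52 possible values for week of the year they joined. With 175 members and 52 categories, by pigeonhole: ceiling(175/52).

Final answer: 4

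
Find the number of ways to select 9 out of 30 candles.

C(30,9) = 30!/(9! x 21!).

Final answer: \binom{30}{9} = 14307150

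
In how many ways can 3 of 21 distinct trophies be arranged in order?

P(21,3) = 21!/(21-3)! = 21!/18!.

Final answer: P(21,3) = 7980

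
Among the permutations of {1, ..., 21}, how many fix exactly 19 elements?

Choose which 19 elements are fixed: C(21,19) = 210.
Derange the remaining 2 using D(j) = (j-1)(D(j-1) + D(j-2)), D(0)=1, D(1)=0: D(2)=1.
Total: 210 x 1.

Final answer: C(21,19) D(2) = 210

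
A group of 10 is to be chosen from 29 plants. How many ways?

C(29,10) = 29!/(10! x 19!).

Final answer: \binom{29}{10} = 20030010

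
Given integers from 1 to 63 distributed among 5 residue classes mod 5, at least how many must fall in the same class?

By pigeonhole with 63 objects and 5 categories: ceiling(63/5).

Final answer: 13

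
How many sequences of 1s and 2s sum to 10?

Let f(n) be the number of climbs. Removing the last move (1 or 2 steps) gives f(n) = f(n-1) + f(n-2); base cases f(1)=1, f(2)=2.
Computing successive values: f(1)=1, f(2)=2, f(3)=3, f(4)=5, f(5)=8, f(6)=13, f(7)=21, f(8)=34, f(9)=55, f(10)=89.

Final answer: 89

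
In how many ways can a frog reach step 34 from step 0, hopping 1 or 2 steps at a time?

Condition on the final move: it is a 1-step (f(n-1) ways to get there) or a 2-step (f(n-2) ways), so f(n) = f(n-1) + f(n-2), with f(1)=1, f(2)=2.
Iterating the recurrence: f(1)=1, f(2)=2, f(3)=3, f(4)=5, f(5)=8, f(6)=13, f(7)=21, f(8)=34, f(9)=55, f(10)=89, f(11)=144, f(12)=233, f(13)=377, f(14)=610, f(15)=987, f(16)=1597, f(17)=2584, f(18)=4181, f(19)=6765, f(20)=10946, f(21)=17711, f(22)=28657, f(23)=46368, f(24)=75025, f(25)=121393, f(26)=196418, f(27)=317811, f(28)=514229, f(29)=832040, f(30)=1346269, f(31)=2178309, f(32)=3524578, f(33)=5702887, f(34)=9227465.

Final answer: 9227465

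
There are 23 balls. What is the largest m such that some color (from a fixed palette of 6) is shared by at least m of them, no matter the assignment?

There are 6 possible values for color (from a fixed palette of 6). With 23 balls and 6 categories, by pigeonhole: ceiling(23/6).

Final answer: 4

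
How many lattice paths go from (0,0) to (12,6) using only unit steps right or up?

Each path has 12 right steps and 6 up steps in some order (18 steps total).
Choose which 6 of the 18 steps are up: C(18,6).

Final answer: C(18,6) = 18564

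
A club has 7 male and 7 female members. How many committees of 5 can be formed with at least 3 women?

Sum over valid woman counts:
C(7,3)C(7,2) = 735
C(7,4)C(7,1) = 245
C(7,5)C(7,0) = 21
Total: 735 + 245 + 21.

Final answer: 1001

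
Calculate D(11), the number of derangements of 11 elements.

Derangements satisfy D(n) = (n-1)(D(n-1) + D(n-2)), starting from D(0)=1, D(1)=0.
D(2) = 1 x (0 + 1) = 1
D(3) = 2 x (1 + 0) = 2
D(4) = 3 x (2 + 1) = 9
D(5) = 4 x (9 + 2) = 44
D(6) = 5 x (44 + 9) = 265
D(7) = 6 x (265 + 44) = 1854
D(8) = 7 x (1854 + 265) = 14833
D(9) = 8 x (14833 + 1854) = 133496
D(10) = 9 x (133496 + 14833) = 1334961
D(11) = 10 x (D(10) + D(9)) = 10 x (1334961 + 133496)

Final answer: D(11) = 14684570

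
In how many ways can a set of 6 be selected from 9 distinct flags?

C(9,6) = 9!/(6! x (9-6)!).

Final answer: C(9,6) = 84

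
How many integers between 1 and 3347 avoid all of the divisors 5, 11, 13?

|div by 5|=669, |div by 11|=304, |div by 13|=257.
|div by 5&11|=60, |div by 5&13|=51, |div by 11&13|=23, |div by all|=4.
By inclusion-exclusion, divisible by at least one: 669+304+257-60-51-23+4 = 1100.
Not divisible by any: 3347 - 1100.

Final answer: 2247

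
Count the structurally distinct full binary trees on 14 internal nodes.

The structures are counted by the Catalan number C_n. Here n = 14.
Using C_0 = 1 and C_(k+1) = C_k x 2(2k+1)/(k+2), build up term by term: C_1=1, C_2=2, C_3=5, C_4=14, C_5=42, C_6=132, C_7=429, C_8=1430, C_9=4862, C_10=16796, C_11=58786, C_12=208012, C_13=742900, C_14=2674440.

Final answer: C_{14} = 2674440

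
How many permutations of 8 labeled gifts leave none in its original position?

D(n) = (n-1)(D(n-1) + D(n-2)), D(0)=1, D(1)=0.
D(2) = 1 x (0 + 1) = 1
D(3) = 2 x (1 + 0) = 2
D(4) = 3 x (2 + 1) = 9
D(5) = 4 x (9 + 2) = 44
D(6) = 5 x (44 + 9) = 265
D(7) = 6 x (265 + 44) = 1854
D(8) = 7 x (D(7) + D(6)) = 7 x (1854 + 265)

Final answer: D(8) = 14833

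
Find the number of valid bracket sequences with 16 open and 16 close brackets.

This is a standard Catalan-number count: the answer is C_n. Here n = 16 (pairs).
C_n = (2n)!/(n!(n+1)!), so C_{16} = 32!/(16! x 17!) = C(32,16)/17 = 601080390/17.

Final answer: C_{16} = 35357670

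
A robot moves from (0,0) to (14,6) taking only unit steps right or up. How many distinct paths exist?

Each path has 14 right steps and 6 up steps in some order (20 steps total).
Choose which 6 of the 20 steps are up: C(20,6).

Final answer: C(20,6) = 38760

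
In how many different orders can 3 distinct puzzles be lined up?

The number of ways to arrange 3 distinct objects is 3!.

Final answer: 3! = 6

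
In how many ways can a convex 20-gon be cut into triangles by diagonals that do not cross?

This is counted by the nth Catalan number C_n. Here n = 20 - 2 = 18.
C_n = C(2n,n) - C(2n,n+1), so C_{18} = C(36,18) - C(36,19) = 9075135300 - 8597496600.

Final answer: C_{18} = 477638700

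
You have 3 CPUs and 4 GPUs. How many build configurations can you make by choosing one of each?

By the multiplication principle: 3 x 4.

Final answer: 12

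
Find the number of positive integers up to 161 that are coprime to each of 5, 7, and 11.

|div by 5|=32, |div by 7|=23, |div by 11|=14.
|div by 5&7|=4, |div by 5&11|=2, |div by 7&11|=2, |div by all|=0.
By inclusion-exclusion, divisible by at least one: 32+23+14-4-2-2+0 = 61.
Not divisible by any: 161 - 61.

Final answer: 100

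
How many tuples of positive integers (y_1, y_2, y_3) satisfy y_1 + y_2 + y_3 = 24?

Substitute y'_i = y_i - 1 (so y'_i >= 0). Then sum y'_i = 24 - 3 = 21.
Stars and bars: C(21+3-1, 3-1) = C(23,2).

Final answer: C(23,2) = 253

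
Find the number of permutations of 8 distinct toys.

The number of ways to arrange 8 distinct objects is 8!.

Final answer: 8! = 40320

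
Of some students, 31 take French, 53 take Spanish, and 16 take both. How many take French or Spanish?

|A union B| = |A| + |B| - |A intersect B| = 31 + 53 - 16.

Final answer: 68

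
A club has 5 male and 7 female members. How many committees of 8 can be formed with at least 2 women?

Sum over valid woman counts:
C(7,3)C(5,5) = 35
C(7,4)C(5,4) = 175
C(7,5)C(5,3) = 210
C(7,6)C(5,2) = 70
C(7,7)C(5,1) = 5
Total: 35 + 175 + 210 + 70 + 5.

Final answer: 495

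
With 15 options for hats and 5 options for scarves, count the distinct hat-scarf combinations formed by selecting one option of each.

By the multiplication principle: 15 x 5.

Final answer: 75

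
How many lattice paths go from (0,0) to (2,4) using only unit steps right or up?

Each path has 2 right steps and 4 up steps in some order (6 steps total).
Choose which 4 of the 6 steps are up: C(6,4).

Final answer: C(6,4) = 15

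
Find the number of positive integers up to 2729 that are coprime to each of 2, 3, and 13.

|div by 2|=1364, |div by 3|=909, |div by 13|=209.
|div by 2&3|=454, |div by 2&13|=104, |div by 3&13|=69, |div by all|=34.
By inclusion-exclusion, divisible by at least one: 1364+909+209-454-104-69+34 = 1889.
Not divisible by any: 2729 - 1889.

Final answer: 840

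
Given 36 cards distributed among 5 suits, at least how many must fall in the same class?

By pigeonhole with 36 objects and 5 categories: ceiling(36/5).

Final answer: 8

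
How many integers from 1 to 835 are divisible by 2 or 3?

Multiples of 2: 417. Multiples of 3: 278. Of both (lcm=6): 139.
By inclusion-exclusion: 417 + 278 - 139.

Final answer: 556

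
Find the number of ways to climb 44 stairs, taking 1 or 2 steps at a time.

Condition on the final move: it is a 1-step (f(n-1) ways to get there) or a 2-step (f(n-2) ways), so f(n) = f(n-1) + f(n-2), with f(1)=1, f(2)=2.
Building up term by term: f(1)=1, f(2)=2, f(3)=3, f(4)=5, f(5)=8, f(6)=13, f(7)=21, f(8)=34, f(9)=55, f(10)=89, f(11)=144, f(12)=233, f(13)=377, f(14)=610, f(15)=987, f(16)=1597, f(17)=2584, f(18)=4181, f(19)=6765, f(20)=10946, f(21)=17711, f(22)=28657, f(23)=46368, f(24)=75025, f(25)=121393, f(26)=196418, f(27)=317811, f(28)=514229, f(29)=832040, f(30)=1346269, f(31)=2178309, f(32)=3524578, f(33)=5702887, f(34)=9227465, f(35)=14930352, f(36)=24157817, f(37)=39088169, f(38)=63245986, f(39)=102334155, f(40)=165580141, f(41)=267914296, f(42)=433494437, f(43)=701408733, f(44)=1134903170.

Final answer: 1134903170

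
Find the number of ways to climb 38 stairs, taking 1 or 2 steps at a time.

Let f(n) count the ways. The last step is size 1 or 2, so f(n) = f(n-1) + f(n-2) with f(1)=1, f(2)=2.
Building up term by term: f(1)=1, f(2)=2, f(3)=3, f(4)=5, f(5)=8, f(6)=13, f(7)=21, f(8)=34, f(9)=55, f(10)=89, f(11)=144, f(12)=233, f(13)=377, f(14)=610, f(15)=987, f(16)=1597, f(17)=2584, f(18)=4181, f(19)=6765, f(20)=10946, f(21)=17711, f(22)=28657, f(23)=46368, f(24)=75025, f(25)=121393, f(26)=196418, f(27)=317811, f(28)=514229, f(29)=832040, f(30)=1346269, f(31)=2178309, f(32)=3524578, f(33)=5702887, f(34)=9227465, f(35)=14930352, f(36)=24157817, f(37)=39088169, f(38)=63245986.

Final answer: 63245986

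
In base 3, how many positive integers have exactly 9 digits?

In base 3, the leading digit has 2 choices (1..2); each of the remaining 8 digits has 3 choices.
Total: 2 x 3^8.

Final answer: 13122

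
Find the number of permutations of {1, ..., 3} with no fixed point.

Derangements satisfy D(n) = (n-1)(D(n-1) + D(n-2)), starting from D(0)=1, D(1)=0.
D(2) = 1 x (0 + 1) = 1
D(3) = 2 x (D(2) + D(1)) = 2 x (1 + 0)

Final answer: D(3) = 2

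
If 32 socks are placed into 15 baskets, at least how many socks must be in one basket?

By the pigeonhole principle: ceiling(32/15).

Final answer: 3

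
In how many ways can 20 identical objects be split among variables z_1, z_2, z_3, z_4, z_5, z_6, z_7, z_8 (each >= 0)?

Stars and bars with 20 stars and 7 bars:
C(20+8-1, 8-1) = C(27,7).

Final answer: C(27,7) = 888030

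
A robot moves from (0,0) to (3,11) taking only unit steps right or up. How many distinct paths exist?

Each path has 3 right steps and 11 up steps in some order (14 steps total).
Choose which 11 of the 14 steps are up: C(14,11).

Final answer: C(14,11) = 364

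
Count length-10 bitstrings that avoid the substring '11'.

Classify by the final bit: ...0 gives a(n-1) strings, ...01 gives a(n-2) strings. Thus a(n) = a(n-1) + a(n-2) with a(1)=2, a(2)=3.
Iterating the recurrence: a(1)=2, a(2)=3, a(3)=5, a(4)=8, a(5)=13, a(6)=21, a(7)=34, a(8)=55, a(9)=89, a(10)=144.

Final answer: 144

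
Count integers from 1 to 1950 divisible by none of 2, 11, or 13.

|div by 2|=975, |div by 11|=177, |div by 13|=150.
|div by 2&11|=88, |div by 2&13|=75, |div by 11&13|=13, |div by all|=6.
By inclusion-exclusion, divisible by at least one: 975+177+150-88-75-13+6 = 1132.
Not divisible by any: 1950 - 1132.

Final answer: 818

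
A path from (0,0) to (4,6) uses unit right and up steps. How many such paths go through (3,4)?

Paths (0,0)->(3,4): C(7,4) = 35.
Paths (3,4)->(4,6): C(3,2) = 3.
By multiplication principle: 35 x 3.

Final answer: 105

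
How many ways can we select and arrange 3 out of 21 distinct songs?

P(21,3) = 21!/(21-3)! = 21!/18!.

Final answer: P(21,3) = 7980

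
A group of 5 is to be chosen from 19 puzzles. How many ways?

C(19,5) = 19!/(5! x (19-5)!).

Final answer: C(19,5) = 11628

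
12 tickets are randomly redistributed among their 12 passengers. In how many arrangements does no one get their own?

Use the recurrence D(n) = (n-1)(D(n-1) + D(n-2)) with D(0)=1, D(1)=0.
D(2) = 1 x (0 + 1) = 1
D(3) = 2 x (1 + 0) = 2
D(4) = 3 x (2 + 1) = 9
D(5) = 4 x (9 + 2) = 44
D(6) = 5 x (44 + 9) = 265
D(7) = 6 x (265 + 44) = 1854
D(8) = 7 x (1854 + 265) = 14833
D(9) = 8 x (14833 + 1854) = 133496
D(10) = 9 x (133496 + 14833) = 1334961
D(11) = 10 x (1334961 + 133496) = 14684570
D(12) = 11 x (D(11) + D(10)) = 11 x (14684570 + 1334961)

Final answer: D(12) = 176214841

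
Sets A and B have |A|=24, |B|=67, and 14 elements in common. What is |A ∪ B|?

|A union B| = |A| + |B| - |A intersect B| = 24 + 67 - 14.

Final answer: 77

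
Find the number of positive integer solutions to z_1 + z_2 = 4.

Substitute z'_i = z_i - 1 (so z'_i >= 0). Then sum z'_i = 4 - 2 = 2.
Stars and bars: C(2+2-1, 2-1) = C(3,1).

Final answer: C(3,1) = 3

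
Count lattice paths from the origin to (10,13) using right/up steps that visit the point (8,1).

Paths (0,0)->(8,1): C(9,1) = 9.
Paths (8,1)->(10,13): C(14,12) = 91.
By multiplication principle: 9 x 91.

Final answer: 819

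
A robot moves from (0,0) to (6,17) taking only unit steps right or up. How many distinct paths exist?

Each path has 6 right steps and 17 up steps in some order (23 steps total).
Choose which 17 of the 23 steps are up: C(23,17).

Final answer: C(23,17) = 100947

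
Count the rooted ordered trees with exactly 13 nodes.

This is a standard Catalan-number count: the answer is C_n. Here n = 13 - 1 = 12.
C_n = (2n)!/(n!(n+1)!), so C_{12} = 24!/(12! x 13!) = C(24,12)/13 = 2704156/13.

Final answer: C_{12} = 208012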